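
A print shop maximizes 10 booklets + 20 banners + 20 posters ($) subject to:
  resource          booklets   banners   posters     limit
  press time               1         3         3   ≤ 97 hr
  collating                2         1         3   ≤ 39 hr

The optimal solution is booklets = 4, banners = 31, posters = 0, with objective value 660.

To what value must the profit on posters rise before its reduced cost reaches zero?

Both press time and collating are binding at x*.
From A_Bᵀ y = c: 1·y_press time + 2·y_collating = 10; 3·y_press time + 1·y_collating = 20.
This yields shadow prices y_press time = 6, y_collating = 2.
posters enters the basis when its profit ≥ yᵀa₃ = 6·3 + 2·3 = 24.

24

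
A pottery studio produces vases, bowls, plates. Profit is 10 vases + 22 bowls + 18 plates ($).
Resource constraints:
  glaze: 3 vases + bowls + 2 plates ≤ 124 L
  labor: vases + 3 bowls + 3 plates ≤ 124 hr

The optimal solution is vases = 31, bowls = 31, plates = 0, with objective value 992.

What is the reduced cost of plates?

-5

Check each constraint at x*: glaze 124/124 (tight); labor 124/124 (tight).
From A_Bᵀ y = c: 3·y_glaze + 1·y_labor = 10; 1·y_glaze + 3·y_labor = 22.
Solving: y_glaze = 1, y_labor = 7.
Reduced cost of plates: c₃ − yᵀa₃ = 18 − (1·2 + 7·3) = 18 − 23 = -5.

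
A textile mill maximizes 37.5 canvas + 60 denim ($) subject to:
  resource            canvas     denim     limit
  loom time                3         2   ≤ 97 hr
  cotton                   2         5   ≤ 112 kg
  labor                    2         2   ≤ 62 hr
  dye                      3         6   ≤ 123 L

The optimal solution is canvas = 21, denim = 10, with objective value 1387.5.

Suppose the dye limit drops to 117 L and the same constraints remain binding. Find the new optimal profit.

Binding: labor and dye. Non-binding: loom time (14 unused), cotton (20 unused).
By complementary slackness, y = 0 for the non-binding constraints.
From A_Bᵀ y = c: 2·y_labor + 3·y_dye = 37.5; 2·y_labor + 6·y_dye = 60.
→ y_labor = 7.5 and y_dye = 7.5.
Δz = y_dye·Δb = 7.5 × (-6) = -45, so new z* = 1387.5 − 45 = 1342.5.

1342.5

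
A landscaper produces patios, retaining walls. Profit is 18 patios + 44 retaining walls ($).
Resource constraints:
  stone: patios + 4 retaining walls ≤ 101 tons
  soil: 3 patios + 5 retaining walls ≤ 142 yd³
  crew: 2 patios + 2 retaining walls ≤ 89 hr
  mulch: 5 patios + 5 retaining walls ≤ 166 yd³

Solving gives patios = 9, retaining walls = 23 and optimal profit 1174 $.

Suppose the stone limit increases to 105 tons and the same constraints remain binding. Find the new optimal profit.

Check each constraint at x*: stone 101/101 (tight); soil 142/142 (tight); crew 64/89 (slack 25); mulch 160/166 (slack 6).
Since crew, mulch are not tight, their duals are 0.
The binding rows give the dual system: 1·y_stone + 3·y_soil = 18 and 4·y_stone + 5·y_soil = 44.
→ y_stone = 6 and y_soil = 4.
Δz = y_stone·Δb = 6 × (4) = 24, so new z* = 1174 + 24 = 1198.

1198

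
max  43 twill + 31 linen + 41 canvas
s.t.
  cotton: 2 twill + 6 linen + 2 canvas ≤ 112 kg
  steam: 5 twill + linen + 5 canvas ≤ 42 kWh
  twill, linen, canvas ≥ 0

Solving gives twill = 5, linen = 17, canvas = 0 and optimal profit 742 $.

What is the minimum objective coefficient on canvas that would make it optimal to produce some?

At the optimum: cotton uses 112 of 112 (binding); steam uses 42 of 42 (binding).
The binding rows give the dual system: 2·y_cotton + 5·y_steam = 43 and 6·y_cotton + 1·y_steam = 31.
This yields shadow prices y_cotton = 4, y_steam = 7.
canvas enters the basis when its profit ≥ yᵀa₃ = 4·2 + 7·5 = 43.

43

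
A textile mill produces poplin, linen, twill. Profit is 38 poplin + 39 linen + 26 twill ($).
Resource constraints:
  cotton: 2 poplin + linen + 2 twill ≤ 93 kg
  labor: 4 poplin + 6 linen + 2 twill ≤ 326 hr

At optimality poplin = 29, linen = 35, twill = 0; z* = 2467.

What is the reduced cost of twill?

-2

At the optimum: cotton uses 93 of 93 (binding); labor uses 326 of 326 (binding).
From A_Bᵀ y = c: 2·y_cotton + 4·y_labor = 38; 1·y_cotton + 6·y_labor = 39.
→ y_cotton = 9 and y_labor = 5.
Reduced cost of twill: c₃ − yᵀa₃ = 26 − (9·2 + 5·2) = 26 − 28 = -2.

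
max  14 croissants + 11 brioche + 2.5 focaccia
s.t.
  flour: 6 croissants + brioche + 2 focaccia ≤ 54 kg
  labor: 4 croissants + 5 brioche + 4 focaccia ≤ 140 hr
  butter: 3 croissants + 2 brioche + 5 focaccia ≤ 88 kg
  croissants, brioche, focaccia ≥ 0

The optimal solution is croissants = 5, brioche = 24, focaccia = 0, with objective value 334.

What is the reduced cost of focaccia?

-7.5

Check each constraint at x*: flour 54/54 (tight); labor 140/140 (tight); butter 63/88 (slack 25).
Since butter is not tight, its dual is 0.
Dual feasibility on the basic columns requires 6·y_flour + 4·y_labor = 14, 1·y_flour + 5·y_labor = 11.
Solving: y_flour = 1, y_labor = 2.
Reduced cost of focaccia: c₃ − yᵀa₃ = 2.5 − (1·2 + 2·4) = 2.5 − 10 = -7.5.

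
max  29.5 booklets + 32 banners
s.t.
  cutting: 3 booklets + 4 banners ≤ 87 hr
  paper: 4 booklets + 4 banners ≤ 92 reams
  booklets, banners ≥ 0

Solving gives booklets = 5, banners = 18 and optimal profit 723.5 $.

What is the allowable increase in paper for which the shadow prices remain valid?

Binding constraints: cutting, paper. The basis is B = [[3,4],[4,4]] with det -4.
Per unit increase in paper, x* moves by d = (1, -0.75).
The basis stays optimal until banners reaches 0; allowable increase = 24 reams.

24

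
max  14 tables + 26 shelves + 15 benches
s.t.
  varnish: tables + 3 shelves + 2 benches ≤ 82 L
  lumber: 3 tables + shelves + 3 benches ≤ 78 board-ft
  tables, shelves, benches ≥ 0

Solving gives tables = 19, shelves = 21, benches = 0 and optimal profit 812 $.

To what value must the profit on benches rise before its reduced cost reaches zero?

22

Check each constraint at x*: varnish 82/82 (tight); lumber 78/78 (tight).
The binding rows give the dual system: 1·y_varnish + 3·y_lumber = 14 and 3·y_varnish + 1·y_lumber = 26.
→ y_varnish = 8 and y_lumber = 2.
benches enters the basis when its profit ≥ yᵀa₃ = 8·2 + 2·3 = 22.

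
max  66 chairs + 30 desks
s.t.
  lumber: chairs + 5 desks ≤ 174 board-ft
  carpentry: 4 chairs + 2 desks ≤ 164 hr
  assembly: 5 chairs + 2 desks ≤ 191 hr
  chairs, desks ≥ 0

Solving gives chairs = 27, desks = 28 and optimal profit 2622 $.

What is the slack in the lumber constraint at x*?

7

lumber used = 1·27 + 5·28 = 167; slack = 174 − 167 = 7.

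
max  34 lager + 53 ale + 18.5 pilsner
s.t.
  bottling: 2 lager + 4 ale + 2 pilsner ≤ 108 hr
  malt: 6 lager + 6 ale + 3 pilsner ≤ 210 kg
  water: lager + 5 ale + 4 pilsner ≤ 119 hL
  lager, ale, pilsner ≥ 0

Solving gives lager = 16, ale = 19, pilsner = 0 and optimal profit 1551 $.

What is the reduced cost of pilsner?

At the optimum: bottling uses 108 of 108 (binding); malt uses 210 of 210 (binding); water uses 111 of 119 (slack = 8).
Slack constraints have shadow price 0 (complementary slackness).
The binding rows give the dual system: 2·y_bottling + 6·y_malt = 34 and 4·y_bottling + 6·y_malt = 53.
Solving: y_bottling = 9.5, y_malt = 2.5.
Reduced cost of pilsner: c₃ − yᵀa₃ = 18.5 − (9.5·2 + 2.5·3) = 18.5 − 26.5 = -8.

-8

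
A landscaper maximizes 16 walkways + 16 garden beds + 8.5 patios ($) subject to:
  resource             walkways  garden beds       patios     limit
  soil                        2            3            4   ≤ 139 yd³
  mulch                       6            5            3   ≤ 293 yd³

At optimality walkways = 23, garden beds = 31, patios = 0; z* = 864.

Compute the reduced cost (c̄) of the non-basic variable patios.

-5.5

Check each constraint at x*: soil 139/139 (tight); mulch 293/293 (tight).
The binding rows give the dual system: 2·y_soil + 6·y_mulch = 16 and 3·y_soil + 5·y_mulch = 16.
This yields shadow prices y_soil = 2, y_mulch = 2.
Reduced cost of patios: c₃ − yᵀa₃ = 8.5 − (2·4 + 2·3) = 8.5 − 14 = -5.5.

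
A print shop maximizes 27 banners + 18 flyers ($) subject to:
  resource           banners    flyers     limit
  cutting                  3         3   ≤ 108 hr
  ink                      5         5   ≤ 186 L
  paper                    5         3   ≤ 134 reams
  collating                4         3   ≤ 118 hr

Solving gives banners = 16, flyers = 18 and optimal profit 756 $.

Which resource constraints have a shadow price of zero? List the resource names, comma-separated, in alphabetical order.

cutting, ink

cutting: 102/108 (slack 6)
ink: 170/186 (slack 16)
paper: 134/134 (binding)
collating: 118/118 (binding)
By complementary slackness, a constraint with positive slack has shadow price 0 → cutting, ink.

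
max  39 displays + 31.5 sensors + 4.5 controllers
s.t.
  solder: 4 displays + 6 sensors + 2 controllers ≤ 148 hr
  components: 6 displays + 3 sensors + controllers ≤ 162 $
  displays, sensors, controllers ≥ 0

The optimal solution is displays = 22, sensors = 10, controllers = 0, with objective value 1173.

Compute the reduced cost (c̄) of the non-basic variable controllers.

At the optimum: solder uses 148 of 148 (binding); components uses 162 of 162 (binding).
From A_Bᵀ y = c: 4·y_solder + 6·y_components = 39; 6·y_solder + 3·y_components = 31.5.
→ y_solder = 3 and y_components = 4.5.
Reduced cost of controllers: c₃ − yᵀa₃ = 4.5 − (3·2 + 4.5·1) = 4.5 − 10.5 = -6.

-6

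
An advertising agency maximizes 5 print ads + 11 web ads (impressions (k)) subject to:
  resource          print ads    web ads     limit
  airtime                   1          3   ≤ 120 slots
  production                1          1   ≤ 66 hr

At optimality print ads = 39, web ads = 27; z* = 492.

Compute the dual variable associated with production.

Check each constraint at x*: airtime 120/120 (tight); production 66/66 (tight).
From A_Bᵀ y = c: 1·y_airtime + 1·y_production = 5; 3·y_airtime + 1·y_production = 11.
This yields shadow prices y_airtime = 3, y_production = 2.
Shadow price of production = 2.

2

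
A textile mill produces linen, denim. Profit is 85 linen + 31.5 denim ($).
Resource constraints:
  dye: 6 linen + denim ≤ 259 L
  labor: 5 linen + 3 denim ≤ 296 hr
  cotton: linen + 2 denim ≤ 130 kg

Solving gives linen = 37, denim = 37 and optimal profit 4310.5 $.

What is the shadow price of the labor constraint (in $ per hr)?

8

Check each constraint at x*: dye 259/259 (tight); labor 296/296 (tight); cotton 111/130 (slack 19).
By complementary slackness, y = 0 for the non-binding constraint.
From A_Bᵀ y = c: 6·y_dye + 5·y_labor = 85; 1·y_dye + 3·y_labor = 31.5.
This yields shadow prices y_dye = 7.5, y_labor = 8.
Shadow price of labor = 8.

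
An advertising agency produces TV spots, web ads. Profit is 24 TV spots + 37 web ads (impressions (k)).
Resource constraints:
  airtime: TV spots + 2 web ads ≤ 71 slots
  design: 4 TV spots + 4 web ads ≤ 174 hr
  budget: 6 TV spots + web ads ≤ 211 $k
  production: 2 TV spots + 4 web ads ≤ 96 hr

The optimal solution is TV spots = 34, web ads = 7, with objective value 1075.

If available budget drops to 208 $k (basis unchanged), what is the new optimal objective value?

1072

At the optimum: airtime uses 48 of 71 (slack = 23); design uses 164 of 174 (slack = 10); budget uses 211 of 211 (binding); production uses 96 of 96 (binding).
Slack constraints have shadow price 0 (complementary slackness).
Dual feasibility on the basic columns requires 6·y_budget + 2·y_production = 24, 1·y_budget + 4·y_production = 37.
This yields shadow prices y_budget = 1, y_production = 9.
Δz = y_budget·Δb = 1 × (-3) = -3, so new z* = 1075 − 3 = 1072.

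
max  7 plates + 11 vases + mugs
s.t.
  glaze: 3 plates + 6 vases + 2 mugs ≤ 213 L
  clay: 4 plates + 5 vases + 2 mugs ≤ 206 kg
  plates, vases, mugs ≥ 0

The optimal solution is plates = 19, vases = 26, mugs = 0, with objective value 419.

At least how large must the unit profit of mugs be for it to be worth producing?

4

Check each constraint at x*: glaze 213/213 (tight); clay 206/206 (tight).
Dual feasibility on the basic columns requires 3·y_glaze + 4·y_clay = 7, 6·y_glaze + 5·y_clay = 11.
→ y_glaze = 1 and y_clay = 1.
mugs enters the basis when its profit ≥ yᵀa₃ = 1·2 + 1·2 = 4.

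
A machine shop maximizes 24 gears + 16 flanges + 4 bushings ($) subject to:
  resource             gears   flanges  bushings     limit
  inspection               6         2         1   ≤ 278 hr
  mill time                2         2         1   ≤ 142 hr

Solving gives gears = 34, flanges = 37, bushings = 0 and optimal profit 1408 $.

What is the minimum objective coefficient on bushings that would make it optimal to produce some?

At the optimum: inspection uses 278 of 278 (binding); mill time uses 142 of 142 (binding).
From A_Bᵀ y = c: 6·y_inspection + 2·y_mill time = 24; 2·y_inspection + 2·y_mill time = 16.
→ y_inspection = 2 and y_mill time = 6.
bushings enters the basis when its profit ≥ yᵀa₃ = 2·1 + 6·1 = 8.

8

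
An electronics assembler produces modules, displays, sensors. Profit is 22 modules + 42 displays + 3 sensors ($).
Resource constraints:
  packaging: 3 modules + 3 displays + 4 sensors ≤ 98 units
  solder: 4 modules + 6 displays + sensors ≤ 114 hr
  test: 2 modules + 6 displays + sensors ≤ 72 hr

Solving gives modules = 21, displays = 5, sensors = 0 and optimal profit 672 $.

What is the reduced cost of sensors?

-4

At the optimum: packaging uses 78 of 98 (slack = 20); solder uses 114 of 114 (binding); test uses 72 of 72 (binding).
Since packaging is not tight, its dual is 0.
From A_Bᵀ y = c: 4·y_solder + 2·y_test = 22; 6·y_solder + 6·y_test = 42.
→ y_solder = 4 and y_test = 3.
Reduced cost of sensors: c₃ − yᵀa₃ = 3 − (4·1 + 3·1) = 3 − 7 = -4.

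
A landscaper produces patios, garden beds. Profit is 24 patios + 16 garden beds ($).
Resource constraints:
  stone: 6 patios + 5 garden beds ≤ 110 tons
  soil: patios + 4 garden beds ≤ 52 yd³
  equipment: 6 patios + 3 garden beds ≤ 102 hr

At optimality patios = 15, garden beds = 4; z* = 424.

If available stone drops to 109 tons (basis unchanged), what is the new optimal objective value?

422

Binding: stone and equipment. Non-binding: soil (21 unused).
By complementary slackness, y = 0 for the non-binding constraint.
The binding rows give the dual system: 6·y_stone + 6·y_equipment = 24 and 5·y_stone + 3·y_equipment = 16.
→ y_stone = 2 and y_equipment = 2.
Δz = y_stone·Δb = 2 × (-1) = -2, so new z* = 424 − 2 = 422.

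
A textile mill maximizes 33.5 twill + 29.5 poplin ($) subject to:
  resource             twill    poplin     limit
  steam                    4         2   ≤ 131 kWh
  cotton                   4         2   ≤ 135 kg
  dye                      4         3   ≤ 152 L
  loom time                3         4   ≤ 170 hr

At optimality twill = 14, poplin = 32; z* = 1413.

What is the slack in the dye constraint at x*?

0

dye used = 4·14 + 3·32 = 152; slack = 152 − 152 = 0.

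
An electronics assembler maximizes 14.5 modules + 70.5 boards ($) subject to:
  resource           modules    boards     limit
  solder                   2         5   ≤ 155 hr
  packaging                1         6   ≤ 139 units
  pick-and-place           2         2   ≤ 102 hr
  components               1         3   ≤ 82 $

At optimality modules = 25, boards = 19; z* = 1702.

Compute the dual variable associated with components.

5.5

Binding: packaging and components. Non-binding: solder (10 unused), pick-and-place (14 unused).
Slack constraints have shadow price 0 (complementary slackness).
From A_Bᵀ y = c: 1·y_packaging + 1·y_components = 14.5; 6·y_packaging + 3·y_components = 70.5.
This yields shadow prices y_packaging = 9, y_components = 5.5.
Shadow price of components = 5.5.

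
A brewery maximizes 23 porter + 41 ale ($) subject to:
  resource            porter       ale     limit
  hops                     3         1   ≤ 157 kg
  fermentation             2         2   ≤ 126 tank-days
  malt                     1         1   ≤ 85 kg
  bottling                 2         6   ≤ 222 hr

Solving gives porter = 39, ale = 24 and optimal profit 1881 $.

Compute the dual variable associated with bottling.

4.5

Binding: fermentation and bottling. Non-binding: hops (16 unused), malt (22 unused).
Slack constraints have shadow price 0 (complementary slackness).
The binding rows give the dual system: 2·y_fermentation + 2·y_bottling = 23 and 2·y_fermentation + 6·y_bottling = 41.
Solving: y_fermentation = 7, y_bottling = 4.5.
Shadow price of bottling = 4.5.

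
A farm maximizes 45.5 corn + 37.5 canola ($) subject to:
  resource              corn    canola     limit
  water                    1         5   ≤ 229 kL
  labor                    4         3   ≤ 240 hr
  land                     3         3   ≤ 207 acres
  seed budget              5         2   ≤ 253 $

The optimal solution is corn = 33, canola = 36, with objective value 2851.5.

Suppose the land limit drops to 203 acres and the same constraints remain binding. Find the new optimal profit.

At the optimum: water uses 213 of 229 (slack = 16); labor uses 240 of 240 (binding); land uses 207 of 207 (binding); seed budget uses 237 of 253 (slack = 16).
By complementary slackness, y = 0 for the non-binding constraints.
From A_Bᵀ y = c: 4·y_labor + 3·y_land = 45.5; 3·y_labor + 3·y_land = 37.5.
This yields shadow prices y_labor = 8, y_land = 4.5.
Δz = y_land·Δb = 4.5 × (-4) = -18, so new z* = 2851.5 − 18 = 2833.5.

2833.5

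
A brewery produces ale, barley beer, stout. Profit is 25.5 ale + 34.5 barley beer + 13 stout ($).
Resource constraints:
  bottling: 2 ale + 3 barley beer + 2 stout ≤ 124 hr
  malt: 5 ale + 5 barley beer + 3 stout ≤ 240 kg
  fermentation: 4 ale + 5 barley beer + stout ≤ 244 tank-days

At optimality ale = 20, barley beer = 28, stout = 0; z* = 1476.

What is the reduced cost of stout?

-9.5

Check each constraint at x*: bottling 124/124 (tight); malt 240/240 (tight); fermentation 220/244 (slack 24).
By complementary slackness, y = 0 for the non-binding constraint.
From A_Bᵀ y = c: 2·y_bottling + 5·y_malt = 25.5; 3·y_bottling + 5·y_malt = 34.5.
→ y_bottling = 9 and y_malt = 1.5.
Reduced cost of stout: c₃ − yᵀa₃ = 13 − (9·2 + 1.5·3) = 13 − 22.5 = -9.5.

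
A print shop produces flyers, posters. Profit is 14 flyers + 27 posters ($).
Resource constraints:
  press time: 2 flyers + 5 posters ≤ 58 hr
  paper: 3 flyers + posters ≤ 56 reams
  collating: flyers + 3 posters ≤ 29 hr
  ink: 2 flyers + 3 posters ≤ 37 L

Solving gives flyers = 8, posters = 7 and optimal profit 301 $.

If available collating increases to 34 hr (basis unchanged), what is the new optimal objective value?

Check each constraint at x*: press time 51/58 (slack 7); paper 31/56 (slack 25); collating 29/29 (tight); ink 37/37 (tight).
By complementary slackness, y = 0 for the non-binding constraints.
From A_Bᵀ y = c: 1·y_collating + 2·y_ink = 14; 3·y_collating + 3·y_ink = 27.
This yields shadow prices y_collating = 4, y_ink = 5.
Δz = y_collating·Δb = 4 × (5) = 20, so new z* = 301 + 20 = 321.

321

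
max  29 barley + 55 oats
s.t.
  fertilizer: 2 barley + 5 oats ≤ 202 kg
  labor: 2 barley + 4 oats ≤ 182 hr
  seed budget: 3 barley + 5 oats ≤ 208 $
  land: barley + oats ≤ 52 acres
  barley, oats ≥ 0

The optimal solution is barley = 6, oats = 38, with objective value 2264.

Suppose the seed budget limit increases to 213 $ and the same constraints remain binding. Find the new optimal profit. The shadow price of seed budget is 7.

2299

Δb = 5, so new z* = 2264 + (7)·(5) = 2264 + 35 = 2299.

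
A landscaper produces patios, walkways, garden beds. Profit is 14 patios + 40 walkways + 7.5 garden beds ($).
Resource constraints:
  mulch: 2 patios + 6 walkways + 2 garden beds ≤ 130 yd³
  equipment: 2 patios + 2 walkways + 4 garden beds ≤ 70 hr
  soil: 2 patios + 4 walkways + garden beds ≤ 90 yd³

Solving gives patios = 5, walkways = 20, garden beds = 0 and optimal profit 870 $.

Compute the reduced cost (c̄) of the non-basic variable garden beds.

-5.5

At the optimum: mulch uses 130 of 130 (binding); equipment uses 50 of 70 (slack = 20); soil uses 90 of 90 (binding).
Since equipment is not tight, its dual is 0.
The binding rows give the dual system: 2·y_mulch + 2·y_soil = 14 and 6·y_mulch + 4·y_soil = 40.
→ y_mulch = 6 and y_soil = 1.
Reduced cost of garden beds: c₃ − yᵀa₃ = 7.5 − (6·2 + 1·1) = 7.5 − 13 = -5.5.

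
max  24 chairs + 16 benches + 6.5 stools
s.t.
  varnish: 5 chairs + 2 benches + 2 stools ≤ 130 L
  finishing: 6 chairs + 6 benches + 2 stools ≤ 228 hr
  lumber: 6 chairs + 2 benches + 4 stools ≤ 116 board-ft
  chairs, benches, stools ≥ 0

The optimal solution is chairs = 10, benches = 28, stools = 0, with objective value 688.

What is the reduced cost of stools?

At the optimum: varnish uses 106 of 130 (slack = 24); finishing uses 228 of 228 (binding); lumber uses 116 of 116 (binding).
Since varnish is not tight, its dual is 0.
Dual feasibility on the basic columns requires 6·y_finishing + 6·y_lumber = 24, 6·y_finishing + 2·y_lumber = 16.
Solving: y_finishing = 2, y_lumber = 2.
Reduced cost of stools: c₃ − yᵀa₃ = 6.5 − (2·2 + 2·4) = 6.5 − 12 = -5.5.

-5.5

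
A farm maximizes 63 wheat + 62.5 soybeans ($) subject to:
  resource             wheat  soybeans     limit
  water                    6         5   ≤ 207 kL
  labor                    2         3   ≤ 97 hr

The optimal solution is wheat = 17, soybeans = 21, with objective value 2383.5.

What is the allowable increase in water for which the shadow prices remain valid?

Binding constraints: water, labor. The basis is B = [[6,5],[2,3]] with det 8.
Per unit increase in water, x* moves by d = (0.375, -0.25).
The basis stays optimal until soybeans reaches 0; allowable increase = 84 kL.

84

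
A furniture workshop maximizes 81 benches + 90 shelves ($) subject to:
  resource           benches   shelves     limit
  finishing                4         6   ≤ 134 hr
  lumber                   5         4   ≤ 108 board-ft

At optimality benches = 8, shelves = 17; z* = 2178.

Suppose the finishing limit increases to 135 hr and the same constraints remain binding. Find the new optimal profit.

At the optimum: finishing uses 134 of 134 (binding); lumber uses 108 of 108 (binding).
Dual feasibility on the basic columns requires 4·y_finishing + 5·y_lumber = 81, 6·y_finishing + 4·y_lumber = 90.
This yields shadow prices y_finishing = 9, y_lumber = 9.
Δz = y_finishing·Δb = 9 × (1) = 9, so new z* = 2178 + 9 = 2187.

2187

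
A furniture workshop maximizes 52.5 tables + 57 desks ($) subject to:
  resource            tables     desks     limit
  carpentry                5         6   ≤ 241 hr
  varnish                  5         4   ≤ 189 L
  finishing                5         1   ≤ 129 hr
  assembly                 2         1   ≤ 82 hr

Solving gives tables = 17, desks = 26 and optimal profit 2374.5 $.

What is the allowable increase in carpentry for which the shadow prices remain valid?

42.5

Binding constraints: carpentry, varnish. The basis is B = [[5,6],[5,4]] with det -10.
Per unit increase in carpentry, x* moves by d = (-0.4, 0.5).
The basis stays optimal until tables reaches 0; allowable increase = 42.5 hr.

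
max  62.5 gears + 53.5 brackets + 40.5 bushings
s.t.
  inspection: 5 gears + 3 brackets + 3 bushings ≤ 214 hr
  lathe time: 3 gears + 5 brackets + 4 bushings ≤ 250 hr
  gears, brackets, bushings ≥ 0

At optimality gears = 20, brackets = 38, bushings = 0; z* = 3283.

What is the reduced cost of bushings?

Both inspection and lathe time are binding at x*.
Dual feasibility on the basic columns requires 5·y_inspection + 3·y_lathe time = 62.5, 3·y_inspection + 5·y_lathe time = 53.5.
This yields shadow prices y_inspection = 9.5, y_lathe time = 5.
Reduced cost of bushings: c₃ − yᵀa₃ = 40.5 − (9.5·3 + 5·4) = 40.5 − 48.5 = -8.

-8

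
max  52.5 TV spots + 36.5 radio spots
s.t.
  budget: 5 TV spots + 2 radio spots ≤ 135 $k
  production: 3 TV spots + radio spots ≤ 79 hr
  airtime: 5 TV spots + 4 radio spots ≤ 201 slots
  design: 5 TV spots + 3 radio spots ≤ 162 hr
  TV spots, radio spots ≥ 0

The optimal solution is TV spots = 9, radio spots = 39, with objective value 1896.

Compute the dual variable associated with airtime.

5

At the optimum: budget uses 123 of 135 (slack = 12); production uses 66 of 79 (slack = 13); airtime uses 201 of 201 (binding); design uses 162 of 162 (binding).
By complementary slackness, y = 0 for the non-binding constraints.
Dual feasibility on the basic columns requires 5·y_airtime + 5·y_design = 52.5, 4·y_airtime + 3·y_design = 36.5.
Solving: y_airtime = 5, y_design = 5.5.
Shadow price of airtime = 5.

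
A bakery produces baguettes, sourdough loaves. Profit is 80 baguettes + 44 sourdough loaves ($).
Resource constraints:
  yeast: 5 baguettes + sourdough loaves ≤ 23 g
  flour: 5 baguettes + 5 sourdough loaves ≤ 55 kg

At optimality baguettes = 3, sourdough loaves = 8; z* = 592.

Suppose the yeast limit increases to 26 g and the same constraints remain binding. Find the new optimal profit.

Check each constraint at x*: yeast 23/23 (tight); flour 55/55 (tight).
From A_Bᵀ y = c: 5·y_yeast + 5·y_flour = 80; 1·y_yeast + 5·y_flour = 44.
→ y_yeast = 9 and y_flour = 7.
Δz = y_yeast·Δb = 9 × (3) = 27, so new z* = 592 + 27 = 619.

619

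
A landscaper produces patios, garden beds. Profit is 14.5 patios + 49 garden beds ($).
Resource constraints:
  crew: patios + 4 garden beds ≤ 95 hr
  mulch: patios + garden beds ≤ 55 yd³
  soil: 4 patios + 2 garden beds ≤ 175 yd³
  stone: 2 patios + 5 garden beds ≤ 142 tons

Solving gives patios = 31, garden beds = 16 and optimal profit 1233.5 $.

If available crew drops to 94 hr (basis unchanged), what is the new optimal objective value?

1225

Binding: crew and stone. Non-binding: mulch (8 unused), soil (19 unused).
Since mulch, soil are not tight, their duals are 0.
From A_Bᵀ y = c: 1·y_crew + 2·y_stone = 14.5; 4·y_crew + 5·y_stone = 49.
This yields shadow prices y_crew = 8.5, y_stone = 3.
Δz = y_crew·Δb = 8.5 × (-1) = -8.5, so new z* = 1233.5 − 8.5 = 1225.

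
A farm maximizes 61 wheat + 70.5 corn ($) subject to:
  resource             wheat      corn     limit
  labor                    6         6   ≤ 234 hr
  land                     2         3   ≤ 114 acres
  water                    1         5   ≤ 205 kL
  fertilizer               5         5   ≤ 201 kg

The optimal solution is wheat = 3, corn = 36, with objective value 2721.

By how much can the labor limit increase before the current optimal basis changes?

7.2

Binding constraints: labor, land. The basis is B = [[6,6],[2,3]] with det 6.
Per unit increase in labor, x* moves by d = (0.5, -0.3333).
The basis stays optimal until fertilizer becomes binding; allowable increase = 7.2 hr.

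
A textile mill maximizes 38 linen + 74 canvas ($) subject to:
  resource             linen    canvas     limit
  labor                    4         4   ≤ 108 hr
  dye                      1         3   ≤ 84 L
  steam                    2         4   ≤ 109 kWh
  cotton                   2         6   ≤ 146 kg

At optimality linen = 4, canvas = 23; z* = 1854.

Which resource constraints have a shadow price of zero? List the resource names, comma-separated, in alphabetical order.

dye, steam

labor: 108/108 (binding)
dye: 73/84 (slack 11)
steam: 100/109 (slack 9)
cotton: 146/146 (binding)
By complementary slackness, a constraint with positive slack has shadow price 0 → dye, steam.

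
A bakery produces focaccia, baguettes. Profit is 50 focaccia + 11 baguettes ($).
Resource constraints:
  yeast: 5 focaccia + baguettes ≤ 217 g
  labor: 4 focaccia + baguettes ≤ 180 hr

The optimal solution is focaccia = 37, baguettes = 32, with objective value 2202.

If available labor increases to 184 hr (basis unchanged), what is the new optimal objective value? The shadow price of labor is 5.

Δb = 4, so new z* = 2202 + (5)·(4) = 2202 + 20 = 2222.

2222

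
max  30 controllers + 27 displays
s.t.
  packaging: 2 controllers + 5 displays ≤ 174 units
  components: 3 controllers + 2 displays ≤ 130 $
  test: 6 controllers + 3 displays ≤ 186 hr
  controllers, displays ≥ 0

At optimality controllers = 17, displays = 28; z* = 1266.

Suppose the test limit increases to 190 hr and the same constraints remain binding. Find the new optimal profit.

At the optimum: packaging uses 174 of 174 (binding); components uses 107 of 130 (slack = 23); test uses 186 of 186 (binding).
By complementary slackness, y = 0 for the non-binding constraint.
Dual feasibility on the basic columns requires 2·y_packaging + 6·y_test = 30, 5·y_packaging + 3·y_test = 27.
This yields shadow prices y_packaging = 3, y_test = 4.
Δz = y_test·Δb = 4 × (4) = 16, so new z* = 1266 + 16 = 1282.

1282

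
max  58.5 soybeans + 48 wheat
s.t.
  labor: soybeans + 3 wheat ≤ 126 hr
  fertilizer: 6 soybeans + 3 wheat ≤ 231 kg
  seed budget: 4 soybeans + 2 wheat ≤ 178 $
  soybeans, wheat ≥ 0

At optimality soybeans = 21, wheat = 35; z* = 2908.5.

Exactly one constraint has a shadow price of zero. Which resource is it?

labor: 126/126 (binding)
fertilizer: 231/231 (binding)
seed budget: 154/178 (slack 24)
By complementary slackness, a constraint with positive slack has shadow price 0 → seed budget.

seed budget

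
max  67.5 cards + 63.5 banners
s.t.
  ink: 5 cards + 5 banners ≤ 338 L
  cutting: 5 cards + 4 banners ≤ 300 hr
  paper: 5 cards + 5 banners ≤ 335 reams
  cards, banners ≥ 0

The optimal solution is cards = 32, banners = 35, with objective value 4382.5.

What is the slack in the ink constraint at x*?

ink used = 5·32 + 5·35 = 335; slack = 338 − 335 = 3.

3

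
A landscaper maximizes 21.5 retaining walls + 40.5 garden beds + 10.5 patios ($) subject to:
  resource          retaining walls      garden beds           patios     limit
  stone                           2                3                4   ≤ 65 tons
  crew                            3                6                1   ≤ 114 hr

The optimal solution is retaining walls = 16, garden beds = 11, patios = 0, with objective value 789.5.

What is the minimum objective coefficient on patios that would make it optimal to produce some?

15.5

Both stone and crew are binding at x*.
The binding rows give the dual system: 2·y_stone + 3·y_crew = 21.5 and 3·y_stone + 6·y_crew = 40.5.
This yields shadow prices y_stone = 2.5, y_crew = 5.5.
patios enters the basis when its profit ≥ yᵀa₃ = 2.5·4 + 5.5·1 = 15.5.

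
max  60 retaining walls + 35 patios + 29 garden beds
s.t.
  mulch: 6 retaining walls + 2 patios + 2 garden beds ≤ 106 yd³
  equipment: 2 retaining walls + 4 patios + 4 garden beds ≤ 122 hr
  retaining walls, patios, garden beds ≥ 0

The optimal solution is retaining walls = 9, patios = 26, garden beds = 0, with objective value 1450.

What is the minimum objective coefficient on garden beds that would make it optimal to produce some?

Check each constraint at x*: mulch 106/106 (tight); equipment 122/122 (tight).
Dual feasibility on the basic columns requires 6·y_mulch + 2·y_equipment = 60, 2·y_mulch + 4·y_equipment = 35.
This yields shadow prices y_mulch = 8.5, y_equipment = 4.5.
garden beds enters the basis when its profit ≥ yᵀa₃ = 8.5·2 + 4.5·4 = 35.

35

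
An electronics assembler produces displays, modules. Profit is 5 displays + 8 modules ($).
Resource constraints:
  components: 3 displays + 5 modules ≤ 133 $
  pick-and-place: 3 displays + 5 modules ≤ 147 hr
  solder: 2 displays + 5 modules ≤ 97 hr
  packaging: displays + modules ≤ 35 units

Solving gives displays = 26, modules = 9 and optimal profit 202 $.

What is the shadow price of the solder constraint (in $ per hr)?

1

At the optimum: components uses 123 of 133 (slack = 10); pick-and-place uses 123 of 147 (slack = 24); solder uses 97 of 97 (binding); packaging uses 35 of 35 (binding).
Since components, pick-and-place are not tight, their duals are 0.
The binding rows give the dual system: 2·y_solder + 1·y_packaging = 5 and 5·y_solder + 1·y_packaging = 8.
Solving: y_solder = 1, y_packaging = 3.
Shadow price of solder = 1.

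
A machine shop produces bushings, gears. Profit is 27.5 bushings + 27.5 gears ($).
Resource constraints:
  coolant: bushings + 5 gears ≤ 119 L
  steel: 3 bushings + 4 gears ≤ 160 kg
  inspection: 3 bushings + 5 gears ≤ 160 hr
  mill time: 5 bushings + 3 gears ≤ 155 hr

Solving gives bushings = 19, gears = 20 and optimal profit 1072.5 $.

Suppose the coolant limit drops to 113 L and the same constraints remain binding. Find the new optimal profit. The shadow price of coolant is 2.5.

Δb = -6, so new z* = 1072.5 + (2.5)·(-6) = 1072.5 − 15 = 1057.5.

1057.5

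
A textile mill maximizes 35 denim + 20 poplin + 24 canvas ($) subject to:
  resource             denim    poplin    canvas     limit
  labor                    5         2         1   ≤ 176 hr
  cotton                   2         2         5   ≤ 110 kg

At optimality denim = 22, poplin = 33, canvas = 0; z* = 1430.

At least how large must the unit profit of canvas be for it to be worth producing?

Both labor and cotton are binding at x*.
Dual feasibility on the basic columns requires 5·y_labor + 2·y_cotton = 35, 2·y_labor + 2·y_cotton = 20.
Solving: y_labor = 5, y_cotton = 5.
canvas enters the basis when its profit ≥ yᵀa₃ = 5·1 + 5·5 = 30.

30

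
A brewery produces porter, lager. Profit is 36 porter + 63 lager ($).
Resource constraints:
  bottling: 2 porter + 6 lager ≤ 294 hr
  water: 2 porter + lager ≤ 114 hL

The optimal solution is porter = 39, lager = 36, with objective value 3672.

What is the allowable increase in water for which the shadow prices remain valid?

Binding constraints: bottling, water. The basis is B = [[2,6],[2,1]] with det -10.
Per unit increase in water, x* moves by d = (0.6, -0.2).
The basis stays optimal until lager reaches 0; allowable increase = 180 hL.

180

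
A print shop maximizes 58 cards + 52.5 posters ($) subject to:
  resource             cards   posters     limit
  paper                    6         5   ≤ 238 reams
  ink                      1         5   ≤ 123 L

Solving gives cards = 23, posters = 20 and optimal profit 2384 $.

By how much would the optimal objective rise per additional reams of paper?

Both paper and ink are binding at x*.
The binding rows give the dual system: 6·y_paper + 1·y_ink = 58 and 5·y_paper + 5·y_ink = 52.5.
This yields shadow prices y_paper = 9.5, y_ink = 1.
Shadow price of paper = 9.5.

9.5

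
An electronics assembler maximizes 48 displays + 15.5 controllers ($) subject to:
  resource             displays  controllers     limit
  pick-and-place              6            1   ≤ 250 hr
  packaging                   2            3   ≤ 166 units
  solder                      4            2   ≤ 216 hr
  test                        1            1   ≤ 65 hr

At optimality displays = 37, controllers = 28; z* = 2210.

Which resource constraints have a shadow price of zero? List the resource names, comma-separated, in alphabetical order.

pick-and-place: 250/250 (binding)
packaging: 158/166 (slack 8)
solder: 204/216 (slack 12)
test: 65/65 (binding)
By complementary slackness, a constraint with positive slack has shadow price 0 → packaging, solder.

packaging, solder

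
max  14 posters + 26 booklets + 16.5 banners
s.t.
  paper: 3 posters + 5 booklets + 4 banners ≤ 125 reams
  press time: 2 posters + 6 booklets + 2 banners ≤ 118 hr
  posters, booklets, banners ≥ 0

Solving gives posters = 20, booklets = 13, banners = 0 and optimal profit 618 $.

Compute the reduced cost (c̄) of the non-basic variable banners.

-1.5

Both paper and press time are binding at x*.
Dual feasibility on the basic columns requires 3·y_paper + 2·y_press time = 14, 5·y_paper + 6·y_press time = 26.
→ y_paper = 4 and y_press time = 1.
Reduced cost of banners: c₃ − yᵀa₃ = 16.5 − (4·4 + 1·2) = 16.5 − 18 = -1.5.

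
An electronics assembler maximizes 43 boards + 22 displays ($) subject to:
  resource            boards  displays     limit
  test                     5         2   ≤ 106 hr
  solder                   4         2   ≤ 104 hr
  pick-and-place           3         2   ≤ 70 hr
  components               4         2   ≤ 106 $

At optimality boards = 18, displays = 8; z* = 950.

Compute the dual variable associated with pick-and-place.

Binding: test and pick-and-place. Non-binding: solder (16 unused), components (18 unused).
Since solder, components are not tight, their duals are 0.
The binding rows give the dual system: 5·y_test + 3·y_pick-and-place = 43 and 2·y_test + 2·y_pick-and-place = 22.
→ y_test = 5 and y_pick-and-place = 6.
Shadow price of pick-and-place = 6.

6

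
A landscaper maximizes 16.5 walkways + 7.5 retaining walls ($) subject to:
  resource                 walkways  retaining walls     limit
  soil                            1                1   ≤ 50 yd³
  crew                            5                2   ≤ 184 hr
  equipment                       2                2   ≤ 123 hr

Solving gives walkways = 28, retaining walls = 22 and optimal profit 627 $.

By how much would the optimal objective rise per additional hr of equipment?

Check each constraint at x*: soil 50/50 (tight); crew 184/184 (tight); equipment 100/123 (slack 23).
Slack constraints have shadow price 0 (complementary slackness).
From A_Bᵀ y = c: 1·y_soil + 5·y_crew = 16.5; 1·y_soil + 2·y_crew = 7.5.
This yields shadow prices y_soil = 1.5, y_crew = 3.
Shadow price of equipment = 0.

0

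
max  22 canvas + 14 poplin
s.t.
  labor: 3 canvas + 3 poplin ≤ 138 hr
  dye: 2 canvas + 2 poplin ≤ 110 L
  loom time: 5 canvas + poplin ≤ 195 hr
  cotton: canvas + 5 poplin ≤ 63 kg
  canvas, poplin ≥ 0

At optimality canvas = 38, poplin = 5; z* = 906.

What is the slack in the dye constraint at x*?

24

dye used = 2·38 + 2·5 = 86; slack = 110 − 86 = 24.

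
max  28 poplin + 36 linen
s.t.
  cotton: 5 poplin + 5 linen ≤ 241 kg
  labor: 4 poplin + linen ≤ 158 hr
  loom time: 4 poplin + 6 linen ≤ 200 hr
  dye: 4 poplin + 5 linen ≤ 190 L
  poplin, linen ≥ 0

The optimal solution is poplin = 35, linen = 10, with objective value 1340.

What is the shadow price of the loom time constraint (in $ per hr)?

1

At the optimum: cotton uses 225 of 241 (slack = 16); labor uses 150 of 158 (slack = 8); loom time uses 200 of 200 (binding); dye uses 190 of 190 (binding).
Slack constraints have shadow price 0 (complementary slackness).
Dual feasibility on the basic columns requires 4·y_loom time + 4·y_dye = 28, 6·y_loom time + 5·y_dye = 36.
Solving: y_loom time = 1, y_dye = 6.
Shadow price of loom time = 1.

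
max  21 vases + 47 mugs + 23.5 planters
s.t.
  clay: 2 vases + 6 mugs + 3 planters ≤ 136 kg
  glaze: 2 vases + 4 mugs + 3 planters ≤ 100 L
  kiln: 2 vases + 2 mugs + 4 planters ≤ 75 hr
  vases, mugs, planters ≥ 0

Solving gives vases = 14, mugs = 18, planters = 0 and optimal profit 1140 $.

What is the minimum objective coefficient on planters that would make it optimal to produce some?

31.5

At the optimum: clay uses 136 of 136 (binding); glaze uses 100 of 100 (binding); kiln uses 64 of 75 (slack = 11).
Slack constraints have shadow price 0 (complementary slackness).
Dual feasibility on the basic columns requires 2·y_clay + 2·y_glaze = 21, 6·y_clay + 4·y_glaze = 47.
Solving: y_clay = 2.5, y_glaze = 8.
planters enters the basis when its profit ≥ yᵀa₃ = 2.5·3 + 8·3 = 31.5.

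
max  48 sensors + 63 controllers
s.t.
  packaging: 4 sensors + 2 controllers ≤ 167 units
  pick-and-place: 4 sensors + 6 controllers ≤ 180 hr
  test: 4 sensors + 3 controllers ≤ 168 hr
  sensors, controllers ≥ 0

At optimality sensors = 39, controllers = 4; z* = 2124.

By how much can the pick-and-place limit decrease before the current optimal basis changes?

9

Binding constraints: pick-and-place, test. The basis is B = [[4,6],[4,3]] with det -12.
Per unit decrease in pick-and-place, x* moves by d = (0.25, -0.3333).
The basis stays optimal until packaging becomes binding; allowable decrease = 9 hr.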